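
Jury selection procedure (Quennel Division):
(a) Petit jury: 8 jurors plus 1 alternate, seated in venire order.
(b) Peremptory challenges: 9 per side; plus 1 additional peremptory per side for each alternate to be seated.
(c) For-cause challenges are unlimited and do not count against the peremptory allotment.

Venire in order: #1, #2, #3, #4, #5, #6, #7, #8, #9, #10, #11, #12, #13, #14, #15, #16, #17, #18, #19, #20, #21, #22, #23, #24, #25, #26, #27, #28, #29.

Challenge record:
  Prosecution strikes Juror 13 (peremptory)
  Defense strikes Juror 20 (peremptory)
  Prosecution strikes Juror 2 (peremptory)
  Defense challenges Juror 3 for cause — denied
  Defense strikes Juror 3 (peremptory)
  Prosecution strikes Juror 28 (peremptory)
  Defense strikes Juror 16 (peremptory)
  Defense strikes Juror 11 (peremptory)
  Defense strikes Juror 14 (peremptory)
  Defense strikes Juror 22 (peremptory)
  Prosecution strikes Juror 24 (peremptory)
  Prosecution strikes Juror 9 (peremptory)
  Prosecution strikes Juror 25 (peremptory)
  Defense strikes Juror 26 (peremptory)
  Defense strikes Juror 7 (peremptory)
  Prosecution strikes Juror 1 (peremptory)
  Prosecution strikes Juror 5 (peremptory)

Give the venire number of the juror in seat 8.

Removed: #1, #2, #3, #5, #7, #9, #11, #13, #14, #16, #20, #22, #24, #25, #26, #28.
Seating in order: seats 1–8 → #4, #6, #8, #10, #12, #15, #17, #18; alternates → #19.
So seat 8 is #18.

18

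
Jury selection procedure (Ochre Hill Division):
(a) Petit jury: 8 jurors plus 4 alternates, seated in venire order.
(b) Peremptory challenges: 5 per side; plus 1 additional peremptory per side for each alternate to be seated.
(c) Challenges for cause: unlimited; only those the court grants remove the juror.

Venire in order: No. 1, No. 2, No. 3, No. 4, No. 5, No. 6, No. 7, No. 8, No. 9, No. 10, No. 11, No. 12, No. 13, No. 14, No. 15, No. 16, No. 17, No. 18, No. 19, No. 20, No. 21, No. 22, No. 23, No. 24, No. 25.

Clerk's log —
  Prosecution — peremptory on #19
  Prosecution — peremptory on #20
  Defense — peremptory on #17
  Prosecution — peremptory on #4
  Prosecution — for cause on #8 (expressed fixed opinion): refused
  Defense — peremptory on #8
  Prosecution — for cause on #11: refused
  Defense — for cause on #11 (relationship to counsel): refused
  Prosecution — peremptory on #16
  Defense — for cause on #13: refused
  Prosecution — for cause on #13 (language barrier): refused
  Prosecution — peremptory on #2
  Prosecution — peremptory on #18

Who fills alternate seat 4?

Removed: #2, #4, #8, #16, #17, #18, #19, #20. (#11, #13 stay — for-cause denied.)
Seating in order: seats 1–8 → #1, #3, #5, #6, #7, #9, #10, #11; alternates → #12, #13, #14, #15.
So alternate 4 is #15.

15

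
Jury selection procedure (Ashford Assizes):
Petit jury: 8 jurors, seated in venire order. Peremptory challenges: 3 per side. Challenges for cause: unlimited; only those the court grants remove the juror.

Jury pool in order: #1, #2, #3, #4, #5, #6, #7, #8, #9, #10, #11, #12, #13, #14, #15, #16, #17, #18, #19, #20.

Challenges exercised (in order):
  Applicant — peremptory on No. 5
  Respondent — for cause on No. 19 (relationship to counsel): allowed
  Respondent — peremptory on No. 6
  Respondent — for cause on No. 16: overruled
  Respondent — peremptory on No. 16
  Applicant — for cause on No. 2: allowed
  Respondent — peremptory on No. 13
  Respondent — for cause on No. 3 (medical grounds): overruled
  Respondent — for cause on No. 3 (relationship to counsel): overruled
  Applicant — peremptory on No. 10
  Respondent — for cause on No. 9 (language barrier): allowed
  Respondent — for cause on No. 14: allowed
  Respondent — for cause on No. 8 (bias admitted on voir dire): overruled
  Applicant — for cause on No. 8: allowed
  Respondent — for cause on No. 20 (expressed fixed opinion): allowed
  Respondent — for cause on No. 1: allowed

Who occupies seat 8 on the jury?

Removed: #1, #2, #5, #6, #8, #9, #10, #13, #14, #16, #19, #20. (#3 stays — for-cause denied.)
Filling seats in venire order through position 8: #3, #4, #7, #11, #12, #15, #17, #18.
So seat 8 is #18.

18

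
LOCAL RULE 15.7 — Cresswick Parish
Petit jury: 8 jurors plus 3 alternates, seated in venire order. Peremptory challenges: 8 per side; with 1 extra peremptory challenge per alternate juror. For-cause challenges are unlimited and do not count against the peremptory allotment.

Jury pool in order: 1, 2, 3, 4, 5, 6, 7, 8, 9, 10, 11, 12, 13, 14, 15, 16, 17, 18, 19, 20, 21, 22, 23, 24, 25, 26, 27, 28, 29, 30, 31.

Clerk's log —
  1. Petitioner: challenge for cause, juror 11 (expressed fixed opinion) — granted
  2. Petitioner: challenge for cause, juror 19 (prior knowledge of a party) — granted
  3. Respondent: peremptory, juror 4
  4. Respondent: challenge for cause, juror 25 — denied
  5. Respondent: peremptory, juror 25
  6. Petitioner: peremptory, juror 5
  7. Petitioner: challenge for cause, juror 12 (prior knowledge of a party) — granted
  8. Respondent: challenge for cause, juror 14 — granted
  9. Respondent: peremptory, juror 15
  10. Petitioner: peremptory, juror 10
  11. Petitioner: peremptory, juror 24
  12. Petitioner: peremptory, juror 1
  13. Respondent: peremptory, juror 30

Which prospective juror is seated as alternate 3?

Removed: #1, #4, #5, #10, #11, #12, #14, #15, #19, #24, #25, #30.
Filling seats in venire order through position 11: #2, #3, #6, #7, #8, #9, #13, #16, #17, #18, #20.
So alternate 3 is #20.

20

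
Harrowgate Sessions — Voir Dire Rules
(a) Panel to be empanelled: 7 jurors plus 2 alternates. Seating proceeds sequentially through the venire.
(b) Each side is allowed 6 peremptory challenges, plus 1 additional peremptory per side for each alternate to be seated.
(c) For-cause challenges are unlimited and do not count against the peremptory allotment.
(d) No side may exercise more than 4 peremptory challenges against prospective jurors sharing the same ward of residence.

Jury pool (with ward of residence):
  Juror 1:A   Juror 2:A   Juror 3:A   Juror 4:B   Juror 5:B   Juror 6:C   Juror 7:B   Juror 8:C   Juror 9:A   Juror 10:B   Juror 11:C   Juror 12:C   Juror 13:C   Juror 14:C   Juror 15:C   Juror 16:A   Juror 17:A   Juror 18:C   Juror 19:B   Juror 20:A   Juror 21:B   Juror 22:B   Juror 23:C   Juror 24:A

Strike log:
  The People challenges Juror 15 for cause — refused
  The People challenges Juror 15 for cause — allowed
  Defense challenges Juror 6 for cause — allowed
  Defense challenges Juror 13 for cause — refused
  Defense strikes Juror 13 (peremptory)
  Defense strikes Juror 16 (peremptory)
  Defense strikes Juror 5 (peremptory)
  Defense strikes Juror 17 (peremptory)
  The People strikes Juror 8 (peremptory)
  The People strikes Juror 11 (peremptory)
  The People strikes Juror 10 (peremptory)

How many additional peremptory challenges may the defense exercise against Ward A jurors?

2

Defense peremptories so far: #13, #16, #5, #17 — 4 of 8 used, 4 left overall.
Against Ward A: #16, #17 — 2 used; per-ward cap 4 leaves 2.
Binding limit: min(4, 2) = 2.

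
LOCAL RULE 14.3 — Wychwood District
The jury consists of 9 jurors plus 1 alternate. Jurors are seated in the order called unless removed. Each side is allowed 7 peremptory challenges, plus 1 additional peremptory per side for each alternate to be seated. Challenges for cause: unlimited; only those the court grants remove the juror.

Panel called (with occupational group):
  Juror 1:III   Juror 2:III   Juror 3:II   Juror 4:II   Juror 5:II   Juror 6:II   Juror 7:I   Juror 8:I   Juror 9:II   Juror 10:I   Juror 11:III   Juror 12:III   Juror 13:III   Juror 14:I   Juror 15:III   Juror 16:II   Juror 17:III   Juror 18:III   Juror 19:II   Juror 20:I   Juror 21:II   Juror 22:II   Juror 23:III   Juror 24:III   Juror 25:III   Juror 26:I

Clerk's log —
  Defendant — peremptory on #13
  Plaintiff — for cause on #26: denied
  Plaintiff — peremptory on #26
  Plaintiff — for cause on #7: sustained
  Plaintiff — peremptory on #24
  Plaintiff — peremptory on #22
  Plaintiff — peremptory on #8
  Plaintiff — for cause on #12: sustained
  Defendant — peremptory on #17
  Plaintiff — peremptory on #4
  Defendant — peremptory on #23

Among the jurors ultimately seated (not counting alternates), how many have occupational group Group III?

3

Removed: #4, #7, #8, #12, #13, #17, #22, #23, #24, #26.
Seated jurors 1–9: #1, #2, #3, #5, #6, #9, #10, #11, #14 (alternates #15 not counted).
Of those, in Group III: #1, #2, #11 → 3.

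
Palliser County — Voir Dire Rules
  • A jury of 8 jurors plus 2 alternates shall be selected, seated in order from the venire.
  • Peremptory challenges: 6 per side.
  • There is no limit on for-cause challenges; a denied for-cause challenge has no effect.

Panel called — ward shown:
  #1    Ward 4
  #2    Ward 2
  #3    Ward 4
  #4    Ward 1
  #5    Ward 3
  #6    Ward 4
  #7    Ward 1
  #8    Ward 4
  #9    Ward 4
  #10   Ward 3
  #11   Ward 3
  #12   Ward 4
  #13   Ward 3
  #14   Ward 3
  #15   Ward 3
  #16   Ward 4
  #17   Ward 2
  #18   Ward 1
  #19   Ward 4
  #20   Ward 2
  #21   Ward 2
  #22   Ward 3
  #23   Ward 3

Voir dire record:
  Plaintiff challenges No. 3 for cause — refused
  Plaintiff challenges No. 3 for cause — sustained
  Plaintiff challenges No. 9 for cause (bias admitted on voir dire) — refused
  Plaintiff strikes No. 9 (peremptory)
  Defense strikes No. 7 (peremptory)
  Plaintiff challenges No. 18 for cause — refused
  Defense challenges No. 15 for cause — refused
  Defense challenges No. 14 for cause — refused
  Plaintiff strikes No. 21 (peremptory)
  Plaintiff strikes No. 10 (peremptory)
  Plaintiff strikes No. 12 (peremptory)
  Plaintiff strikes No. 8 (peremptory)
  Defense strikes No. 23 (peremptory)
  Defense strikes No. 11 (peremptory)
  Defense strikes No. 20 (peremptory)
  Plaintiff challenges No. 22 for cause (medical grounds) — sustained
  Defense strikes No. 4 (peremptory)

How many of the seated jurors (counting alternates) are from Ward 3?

4

Removed: #3, #4, #7, #8, #9, #10, #11, #12, #20, #21, #22, #23.
Seated (10 incl. alternates): #1, #2, #5, #6, #13, #14, #15, #16, #17, #18.
Of those, in Ward 3: #5, #13, #14, #15 → 4.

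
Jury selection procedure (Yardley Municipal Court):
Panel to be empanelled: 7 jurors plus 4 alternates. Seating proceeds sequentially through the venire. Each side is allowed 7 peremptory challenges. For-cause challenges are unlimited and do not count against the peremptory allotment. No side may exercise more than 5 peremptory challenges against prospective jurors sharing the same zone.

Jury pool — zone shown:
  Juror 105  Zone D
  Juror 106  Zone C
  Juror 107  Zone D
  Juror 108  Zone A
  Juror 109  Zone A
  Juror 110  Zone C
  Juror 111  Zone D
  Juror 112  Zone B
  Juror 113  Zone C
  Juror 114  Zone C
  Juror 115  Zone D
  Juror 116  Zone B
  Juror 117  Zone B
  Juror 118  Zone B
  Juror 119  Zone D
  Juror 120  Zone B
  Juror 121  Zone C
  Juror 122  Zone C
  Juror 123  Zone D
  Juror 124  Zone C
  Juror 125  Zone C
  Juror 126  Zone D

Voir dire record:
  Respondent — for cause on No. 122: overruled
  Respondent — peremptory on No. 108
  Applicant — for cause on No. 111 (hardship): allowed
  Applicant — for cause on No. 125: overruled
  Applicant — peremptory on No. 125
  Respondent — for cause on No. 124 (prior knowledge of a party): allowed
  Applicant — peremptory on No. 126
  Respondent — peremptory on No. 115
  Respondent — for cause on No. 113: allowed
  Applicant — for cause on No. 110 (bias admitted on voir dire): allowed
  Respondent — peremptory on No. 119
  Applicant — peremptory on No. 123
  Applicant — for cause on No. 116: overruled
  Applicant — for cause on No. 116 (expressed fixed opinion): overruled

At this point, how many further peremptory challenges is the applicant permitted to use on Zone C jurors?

Applicant peremptories so far: #125, #126, #123 — 3 of 7 used, 4 left overall.
Against Zone C: #125 — 1 used; per-zone cap 5 leaves 4.
Binding limit: min(4, 4) = 4.

4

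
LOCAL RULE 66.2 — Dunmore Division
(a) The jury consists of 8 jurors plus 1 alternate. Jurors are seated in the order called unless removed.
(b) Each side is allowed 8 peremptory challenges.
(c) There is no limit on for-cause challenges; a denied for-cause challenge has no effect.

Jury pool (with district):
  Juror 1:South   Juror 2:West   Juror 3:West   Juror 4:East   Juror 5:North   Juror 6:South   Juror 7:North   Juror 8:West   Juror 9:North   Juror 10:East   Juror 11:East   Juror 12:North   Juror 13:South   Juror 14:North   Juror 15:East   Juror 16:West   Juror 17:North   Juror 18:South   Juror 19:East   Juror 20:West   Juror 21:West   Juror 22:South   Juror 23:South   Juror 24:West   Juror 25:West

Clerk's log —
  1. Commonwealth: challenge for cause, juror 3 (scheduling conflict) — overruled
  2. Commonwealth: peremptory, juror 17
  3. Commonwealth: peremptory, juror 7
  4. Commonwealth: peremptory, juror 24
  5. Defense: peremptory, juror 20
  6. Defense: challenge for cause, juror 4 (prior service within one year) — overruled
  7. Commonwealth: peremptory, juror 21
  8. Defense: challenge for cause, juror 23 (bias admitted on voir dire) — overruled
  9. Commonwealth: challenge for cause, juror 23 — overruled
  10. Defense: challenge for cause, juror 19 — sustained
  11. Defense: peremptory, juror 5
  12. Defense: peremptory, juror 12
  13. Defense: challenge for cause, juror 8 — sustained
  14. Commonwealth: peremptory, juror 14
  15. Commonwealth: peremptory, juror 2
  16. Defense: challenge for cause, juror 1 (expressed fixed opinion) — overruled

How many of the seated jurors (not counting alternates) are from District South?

3

Removed: #2, #5, #7, #8, #12, #14, #17, #19, #20, #21, #24.
Seated jurors 1–8: #1, #3, #4, #6, #9, #10, #11, #13 (alternates #15 not counted).
Of those, in District South: #1, #6, #13 → 3.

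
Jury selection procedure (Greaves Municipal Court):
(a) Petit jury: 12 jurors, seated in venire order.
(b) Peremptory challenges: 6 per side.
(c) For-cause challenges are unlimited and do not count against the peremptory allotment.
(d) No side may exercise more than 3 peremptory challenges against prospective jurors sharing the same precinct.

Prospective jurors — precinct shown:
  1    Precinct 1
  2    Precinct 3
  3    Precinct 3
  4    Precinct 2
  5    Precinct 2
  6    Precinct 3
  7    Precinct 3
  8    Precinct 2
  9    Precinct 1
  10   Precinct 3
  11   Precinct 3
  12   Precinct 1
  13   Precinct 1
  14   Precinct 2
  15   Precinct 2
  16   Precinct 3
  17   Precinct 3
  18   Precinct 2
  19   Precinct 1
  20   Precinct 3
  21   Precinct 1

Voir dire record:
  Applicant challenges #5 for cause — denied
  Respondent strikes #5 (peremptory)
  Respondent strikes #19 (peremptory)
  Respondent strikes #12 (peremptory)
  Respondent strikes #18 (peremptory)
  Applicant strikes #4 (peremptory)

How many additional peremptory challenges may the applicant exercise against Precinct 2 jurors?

2

Applicant peremptories so far: #4 — 1 of 6 used, 5 left overall.
Against Precinct 2: #4 — 1 used; per-precinct cap 3 leaves 2.
Binding limit: min(5, 2) = 2.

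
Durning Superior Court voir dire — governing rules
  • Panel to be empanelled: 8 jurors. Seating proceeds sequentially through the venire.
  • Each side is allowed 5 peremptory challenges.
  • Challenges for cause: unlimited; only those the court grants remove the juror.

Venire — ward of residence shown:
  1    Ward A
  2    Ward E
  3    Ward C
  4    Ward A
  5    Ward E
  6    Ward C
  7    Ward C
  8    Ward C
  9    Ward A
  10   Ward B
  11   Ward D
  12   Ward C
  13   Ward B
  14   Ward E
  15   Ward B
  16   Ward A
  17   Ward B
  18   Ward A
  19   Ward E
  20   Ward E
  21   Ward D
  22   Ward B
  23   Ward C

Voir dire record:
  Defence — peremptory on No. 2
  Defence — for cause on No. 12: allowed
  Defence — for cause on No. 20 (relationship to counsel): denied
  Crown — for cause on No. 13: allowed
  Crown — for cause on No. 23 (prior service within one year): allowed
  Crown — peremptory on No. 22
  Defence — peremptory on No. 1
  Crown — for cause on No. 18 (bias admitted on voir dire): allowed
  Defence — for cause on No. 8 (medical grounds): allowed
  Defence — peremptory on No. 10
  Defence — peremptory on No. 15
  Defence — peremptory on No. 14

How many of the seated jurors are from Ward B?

Removed: #1, #2, #8, #10, #12, #13, #14, #15, #18, #22, #23.
Seated jurors 1–8: #3, #4, #5, #6, #7, #9, #11, #16.
None of those are in Ward B → 0.

0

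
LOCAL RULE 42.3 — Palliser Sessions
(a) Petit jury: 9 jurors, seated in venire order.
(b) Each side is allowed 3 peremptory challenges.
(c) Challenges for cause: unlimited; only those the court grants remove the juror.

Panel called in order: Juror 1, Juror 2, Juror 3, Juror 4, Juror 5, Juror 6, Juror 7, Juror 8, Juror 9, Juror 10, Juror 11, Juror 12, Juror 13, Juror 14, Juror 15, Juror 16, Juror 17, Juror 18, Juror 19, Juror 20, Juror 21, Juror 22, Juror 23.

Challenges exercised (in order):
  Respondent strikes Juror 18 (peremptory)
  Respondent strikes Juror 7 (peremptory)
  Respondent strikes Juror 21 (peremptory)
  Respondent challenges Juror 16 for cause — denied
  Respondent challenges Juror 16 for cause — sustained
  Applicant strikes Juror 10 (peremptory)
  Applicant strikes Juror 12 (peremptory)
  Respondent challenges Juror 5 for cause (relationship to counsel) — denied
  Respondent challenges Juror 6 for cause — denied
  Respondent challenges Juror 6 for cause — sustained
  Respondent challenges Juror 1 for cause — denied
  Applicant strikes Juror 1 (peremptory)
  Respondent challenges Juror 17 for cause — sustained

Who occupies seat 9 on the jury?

14

Removed: #1, #6, #7, #10, #12, #16, #17, #18, #21. (#5 stays — for-cause denied.)
Seating in order: seats 1–9 → #2, #3, #4, #5, #8, #9, #11, #13, #14.
So seat 9 is #14.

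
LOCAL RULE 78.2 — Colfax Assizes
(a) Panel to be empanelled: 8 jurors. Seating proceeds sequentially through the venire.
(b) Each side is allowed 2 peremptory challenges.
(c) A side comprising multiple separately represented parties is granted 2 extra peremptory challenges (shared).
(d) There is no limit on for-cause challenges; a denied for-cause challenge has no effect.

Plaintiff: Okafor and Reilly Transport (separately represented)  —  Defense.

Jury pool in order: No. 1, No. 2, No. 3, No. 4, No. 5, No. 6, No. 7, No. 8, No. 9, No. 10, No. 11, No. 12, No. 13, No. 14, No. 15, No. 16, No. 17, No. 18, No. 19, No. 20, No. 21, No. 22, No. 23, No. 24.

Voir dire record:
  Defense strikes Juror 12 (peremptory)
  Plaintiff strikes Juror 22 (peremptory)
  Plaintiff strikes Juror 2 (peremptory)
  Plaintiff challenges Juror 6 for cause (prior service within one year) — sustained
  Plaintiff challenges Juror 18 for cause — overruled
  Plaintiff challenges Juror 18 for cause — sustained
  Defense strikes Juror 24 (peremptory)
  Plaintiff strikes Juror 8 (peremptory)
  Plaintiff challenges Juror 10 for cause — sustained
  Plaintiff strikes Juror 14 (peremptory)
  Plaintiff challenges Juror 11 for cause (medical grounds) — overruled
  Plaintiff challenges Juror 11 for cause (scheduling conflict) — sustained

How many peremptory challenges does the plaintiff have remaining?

0

Plaintiff allotment: 2 base + 2 multi-party = 4.
Plaintiff peremptories used: #22, #2, #8, #14 — 4 (for-cause on #6, #18, #18, #10, #11, #11 don't count).
Remaining: 4 − 4 = 0.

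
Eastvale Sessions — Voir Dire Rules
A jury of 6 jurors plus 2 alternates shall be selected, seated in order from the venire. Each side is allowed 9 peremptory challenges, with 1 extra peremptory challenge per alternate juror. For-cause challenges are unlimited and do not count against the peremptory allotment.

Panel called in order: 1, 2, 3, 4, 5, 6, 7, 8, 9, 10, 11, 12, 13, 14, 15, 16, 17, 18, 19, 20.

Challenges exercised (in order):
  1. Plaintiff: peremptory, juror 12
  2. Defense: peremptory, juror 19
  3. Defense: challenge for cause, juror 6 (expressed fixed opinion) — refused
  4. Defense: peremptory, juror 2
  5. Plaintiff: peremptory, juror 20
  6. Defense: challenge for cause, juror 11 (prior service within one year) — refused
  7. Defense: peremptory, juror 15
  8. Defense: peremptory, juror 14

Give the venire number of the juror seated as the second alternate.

9

Removed: #2, #12, #14, #15, #19, #20. (#6, #11 stay — for-cause denied.)
Seating in order: seats 1–6 → #1, #3, #4, #5, #6, #7; alternates → #8, #9.
So alternate 2 is #9.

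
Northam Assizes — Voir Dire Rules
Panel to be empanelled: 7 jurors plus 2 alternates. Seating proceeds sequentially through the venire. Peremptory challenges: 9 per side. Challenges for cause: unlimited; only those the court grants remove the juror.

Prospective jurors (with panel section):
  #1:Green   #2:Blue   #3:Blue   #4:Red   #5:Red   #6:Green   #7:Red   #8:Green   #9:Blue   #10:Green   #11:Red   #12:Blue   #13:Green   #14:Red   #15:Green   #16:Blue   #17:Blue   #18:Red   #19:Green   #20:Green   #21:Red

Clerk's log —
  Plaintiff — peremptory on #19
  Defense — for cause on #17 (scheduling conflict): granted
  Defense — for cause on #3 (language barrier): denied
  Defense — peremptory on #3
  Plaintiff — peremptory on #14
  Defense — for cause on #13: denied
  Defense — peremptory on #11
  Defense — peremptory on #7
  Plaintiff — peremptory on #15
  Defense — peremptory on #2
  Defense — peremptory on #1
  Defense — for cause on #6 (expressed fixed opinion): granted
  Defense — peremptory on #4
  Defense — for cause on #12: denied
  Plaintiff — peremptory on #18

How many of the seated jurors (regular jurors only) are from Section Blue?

Removed: #1, #2, #3, #4, #6, #7, #11, #14, #15, #17, #18, #19.
Seated jurors 1–7: #5, #8, #9, #10, #12, #13, #16 (alternates #20, #21 not counted).
Of those, in Section Blue: #9, #12, #16 → 3.

3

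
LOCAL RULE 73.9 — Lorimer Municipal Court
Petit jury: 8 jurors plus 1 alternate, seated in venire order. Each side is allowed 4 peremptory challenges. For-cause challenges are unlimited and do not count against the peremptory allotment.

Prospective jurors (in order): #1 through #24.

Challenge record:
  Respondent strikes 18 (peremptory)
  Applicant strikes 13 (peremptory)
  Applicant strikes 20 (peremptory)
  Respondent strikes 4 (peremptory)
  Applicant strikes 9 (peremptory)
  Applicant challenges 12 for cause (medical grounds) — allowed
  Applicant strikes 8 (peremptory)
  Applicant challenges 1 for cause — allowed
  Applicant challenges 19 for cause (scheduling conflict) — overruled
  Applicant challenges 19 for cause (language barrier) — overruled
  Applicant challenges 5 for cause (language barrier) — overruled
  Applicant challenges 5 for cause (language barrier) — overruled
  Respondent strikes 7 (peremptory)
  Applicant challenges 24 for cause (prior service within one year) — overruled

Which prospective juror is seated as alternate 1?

Removed: #1, #4, #7, #8, #9, #12, #13, #18, #20. (#5, #19, #24 stay — for-cause denied.)
Filling seats in venire order through position 9: #2, #3, #5, #6, #10, #11, #14, #15, #16.
So alternate 1 is #16.

16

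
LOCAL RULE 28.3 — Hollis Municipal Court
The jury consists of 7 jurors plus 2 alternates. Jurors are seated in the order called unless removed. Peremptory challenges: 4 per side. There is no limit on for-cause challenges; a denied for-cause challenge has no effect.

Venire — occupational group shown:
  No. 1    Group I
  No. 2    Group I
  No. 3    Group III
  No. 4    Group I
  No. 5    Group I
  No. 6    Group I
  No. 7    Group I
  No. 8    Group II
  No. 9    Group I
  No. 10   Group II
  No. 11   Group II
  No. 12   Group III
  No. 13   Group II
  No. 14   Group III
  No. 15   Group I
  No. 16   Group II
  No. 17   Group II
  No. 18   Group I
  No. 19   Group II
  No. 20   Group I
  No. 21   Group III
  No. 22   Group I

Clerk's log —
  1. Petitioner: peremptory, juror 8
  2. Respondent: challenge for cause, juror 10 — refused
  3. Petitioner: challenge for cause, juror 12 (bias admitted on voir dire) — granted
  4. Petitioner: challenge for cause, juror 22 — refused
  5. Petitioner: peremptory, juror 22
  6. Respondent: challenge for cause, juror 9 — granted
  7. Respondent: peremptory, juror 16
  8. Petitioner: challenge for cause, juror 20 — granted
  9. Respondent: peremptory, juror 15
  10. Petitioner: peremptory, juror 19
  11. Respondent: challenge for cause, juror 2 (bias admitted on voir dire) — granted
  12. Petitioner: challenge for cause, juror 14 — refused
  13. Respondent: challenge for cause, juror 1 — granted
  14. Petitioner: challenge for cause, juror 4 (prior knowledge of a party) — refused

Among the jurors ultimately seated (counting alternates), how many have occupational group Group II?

Removed: #1, #2, #8, #9, #12, #15, #16, #19, #20, #22.
Seated (9 incl. alternates): #3, #4, #5, #6, #7, #10, #11, #13, #14.
Of those, in Group II: #10, #11, #13 → 3.

3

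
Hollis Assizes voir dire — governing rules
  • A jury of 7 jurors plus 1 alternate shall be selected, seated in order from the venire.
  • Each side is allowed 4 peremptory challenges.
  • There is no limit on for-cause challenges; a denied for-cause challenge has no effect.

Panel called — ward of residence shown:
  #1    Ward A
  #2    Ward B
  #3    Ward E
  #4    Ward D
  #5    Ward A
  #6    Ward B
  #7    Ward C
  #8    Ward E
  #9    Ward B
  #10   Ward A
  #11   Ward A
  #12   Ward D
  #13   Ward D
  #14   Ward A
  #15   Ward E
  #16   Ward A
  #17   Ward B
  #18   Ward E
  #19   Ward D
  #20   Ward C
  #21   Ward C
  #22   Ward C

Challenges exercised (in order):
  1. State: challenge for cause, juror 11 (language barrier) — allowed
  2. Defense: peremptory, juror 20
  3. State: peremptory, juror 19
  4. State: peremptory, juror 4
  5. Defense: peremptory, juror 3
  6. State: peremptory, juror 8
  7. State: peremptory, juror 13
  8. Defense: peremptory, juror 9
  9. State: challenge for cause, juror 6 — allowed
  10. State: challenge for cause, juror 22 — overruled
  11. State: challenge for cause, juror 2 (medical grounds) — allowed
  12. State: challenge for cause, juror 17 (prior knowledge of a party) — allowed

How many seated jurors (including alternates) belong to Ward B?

0

Removed: #2, #3, #4, #6, #8, #9, #11, #13, #17, #19, #20.
Seated (8 incl. alternates): #1, #5, #7, #10, #12, #14, #15, #16.
None of those are in Ward B → 0.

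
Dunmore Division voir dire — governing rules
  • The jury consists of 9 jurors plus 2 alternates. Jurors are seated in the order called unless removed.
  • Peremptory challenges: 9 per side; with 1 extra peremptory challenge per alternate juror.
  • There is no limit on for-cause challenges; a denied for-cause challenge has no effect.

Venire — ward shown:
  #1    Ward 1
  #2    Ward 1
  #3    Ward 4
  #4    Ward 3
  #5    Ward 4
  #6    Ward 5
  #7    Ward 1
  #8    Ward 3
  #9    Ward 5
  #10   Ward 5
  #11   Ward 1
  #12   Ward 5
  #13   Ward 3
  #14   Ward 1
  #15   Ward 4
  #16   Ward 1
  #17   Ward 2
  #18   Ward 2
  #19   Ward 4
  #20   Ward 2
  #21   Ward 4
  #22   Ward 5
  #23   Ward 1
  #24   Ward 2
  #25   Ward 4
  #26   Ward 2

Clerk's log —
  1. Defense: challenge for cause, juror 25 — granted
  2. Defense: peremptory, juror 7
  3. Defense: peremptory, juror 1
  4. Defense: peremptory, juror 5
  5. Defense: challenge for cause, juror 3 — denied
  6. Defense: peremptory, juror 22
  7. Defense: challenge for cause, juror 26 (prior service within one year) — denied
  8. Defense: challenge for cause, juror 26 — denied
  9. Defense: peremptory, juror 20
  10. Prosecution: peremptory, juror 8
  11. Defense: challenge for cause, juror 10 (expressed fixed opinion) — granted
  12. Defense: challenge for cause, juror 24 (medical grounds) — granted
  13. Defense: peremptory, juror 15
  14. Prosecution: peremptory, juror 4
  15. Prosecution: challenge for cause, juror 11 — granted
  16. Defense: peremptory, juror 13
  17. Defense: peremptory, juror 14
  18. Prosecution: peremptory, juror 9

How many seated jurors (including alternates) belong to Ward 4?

Removed: #1, #4, #5, #7, #8, #9, #10, #11, #13, #14, #15, #20, #22, #24, #25.
Seated (11 incl. alternates): #2, #3, #6, #12, #16, #17, #18, #19, #21, #23, #26.
Of those, in Ward 4: #3, #19, #21 → 3.

3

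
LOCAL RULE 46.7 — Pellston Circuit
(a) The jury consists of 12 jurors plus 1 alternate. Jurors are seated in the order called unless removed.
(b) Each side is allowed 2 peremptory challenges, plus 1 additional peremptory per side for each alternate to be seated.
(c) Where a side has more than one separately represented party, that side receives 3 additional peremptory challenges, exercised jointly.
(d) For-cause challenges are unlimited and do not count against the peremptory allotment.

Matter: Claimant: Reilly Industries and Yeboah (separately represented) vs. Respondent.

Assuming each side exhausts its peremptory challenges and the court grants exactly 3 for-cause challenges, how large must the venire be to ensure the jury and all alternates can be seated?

Seats to fill: 12 + 1 alternates = 13.
Peremptories — Claimant: 2 + 1×1 + 3 = 6; Respondent: 2 + 1×1 = 3; total 9.
For-cause removals: 3.
Minimum venire: 13 + 9 + 3 = 25.

25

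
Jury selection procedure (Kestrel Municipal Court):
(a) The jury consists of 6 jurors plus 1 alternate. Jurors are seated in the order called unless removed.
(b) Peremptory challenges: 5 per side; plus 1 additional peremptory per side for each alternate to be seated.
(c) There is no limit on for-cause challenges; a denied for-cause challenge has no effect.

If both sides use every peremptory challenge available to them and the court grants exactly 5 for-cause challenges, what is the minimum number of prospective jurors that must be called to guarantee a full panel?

Seats to fill: 6 + 1 alternates = 7.
Peremptories: 5 + 1×1 = 6 per side × 2 sides = 12.
For-cause removals: 5.
Minimum venire: 7 + 12 + 5 = 24.

24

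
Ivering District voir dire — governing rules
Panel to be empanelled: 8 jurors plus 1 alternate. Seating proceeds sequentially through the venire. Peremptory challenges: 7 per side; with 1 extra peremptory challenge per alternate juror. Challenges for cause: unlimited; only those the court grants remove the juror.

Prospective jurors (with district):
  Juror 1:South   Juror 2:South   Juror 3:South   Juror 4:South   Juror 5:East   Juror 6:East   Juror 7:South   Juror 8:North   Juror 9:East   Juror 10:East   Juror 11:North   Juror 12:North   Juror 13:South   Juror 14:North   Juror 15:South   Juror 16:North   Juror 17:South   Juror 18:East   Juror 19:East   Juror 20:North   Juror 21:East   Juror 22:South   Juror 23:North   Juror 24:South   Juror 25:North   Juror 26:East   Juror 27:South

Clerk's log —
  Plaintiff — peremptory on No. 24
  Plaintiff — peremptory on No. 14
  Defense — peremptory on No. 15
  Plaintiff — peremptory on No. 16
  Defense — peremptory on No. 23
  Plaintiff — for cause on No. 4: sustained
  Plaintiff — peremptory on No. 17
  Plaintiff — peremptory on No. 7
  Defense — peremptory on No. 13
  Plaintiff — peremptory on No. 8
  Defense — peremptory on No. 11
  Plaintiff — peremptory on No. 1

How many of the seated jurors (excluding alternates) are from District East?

5

Removed: #1, #4, #7, #8, #11, #13, #14, #15, #16, #17, #23, #24.
Seated jurors 1–8: #2, #3, #5, #6, #9, #10, #12, #18 (alternates #19 not counted).
Of those, in District East: #5, #6, #9, #10, #18 → 5.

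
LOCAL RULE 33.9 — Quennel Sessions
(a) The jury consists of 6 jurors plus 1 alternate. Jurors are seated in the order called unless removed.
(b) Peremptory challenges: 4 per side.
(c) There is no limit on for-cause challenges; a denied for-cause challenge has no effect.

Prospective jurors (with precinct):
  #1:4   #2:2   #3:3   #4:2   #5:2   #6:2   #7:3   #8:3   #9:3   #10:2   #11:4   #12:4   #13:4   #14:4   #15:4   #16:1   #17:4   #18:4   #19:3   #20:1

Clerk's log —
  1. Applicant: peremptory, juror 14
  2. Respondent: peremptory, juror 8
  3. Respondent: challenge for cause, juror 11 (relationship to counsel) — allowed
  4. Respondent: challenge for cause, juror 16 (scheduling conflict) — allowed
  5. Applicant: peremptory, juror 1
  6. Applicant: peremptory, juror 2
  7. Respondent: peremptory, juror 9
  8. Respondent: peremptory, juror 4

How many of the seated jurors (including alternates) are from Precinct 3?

2

Removed: #1, #2, #4, #8, #9, #11, #14, #16.
Seated (7 incl. alternates): #3, #5, #6, #7, #10, #12, #13.
Of those, in Precinct 3: #3, #7 → 2.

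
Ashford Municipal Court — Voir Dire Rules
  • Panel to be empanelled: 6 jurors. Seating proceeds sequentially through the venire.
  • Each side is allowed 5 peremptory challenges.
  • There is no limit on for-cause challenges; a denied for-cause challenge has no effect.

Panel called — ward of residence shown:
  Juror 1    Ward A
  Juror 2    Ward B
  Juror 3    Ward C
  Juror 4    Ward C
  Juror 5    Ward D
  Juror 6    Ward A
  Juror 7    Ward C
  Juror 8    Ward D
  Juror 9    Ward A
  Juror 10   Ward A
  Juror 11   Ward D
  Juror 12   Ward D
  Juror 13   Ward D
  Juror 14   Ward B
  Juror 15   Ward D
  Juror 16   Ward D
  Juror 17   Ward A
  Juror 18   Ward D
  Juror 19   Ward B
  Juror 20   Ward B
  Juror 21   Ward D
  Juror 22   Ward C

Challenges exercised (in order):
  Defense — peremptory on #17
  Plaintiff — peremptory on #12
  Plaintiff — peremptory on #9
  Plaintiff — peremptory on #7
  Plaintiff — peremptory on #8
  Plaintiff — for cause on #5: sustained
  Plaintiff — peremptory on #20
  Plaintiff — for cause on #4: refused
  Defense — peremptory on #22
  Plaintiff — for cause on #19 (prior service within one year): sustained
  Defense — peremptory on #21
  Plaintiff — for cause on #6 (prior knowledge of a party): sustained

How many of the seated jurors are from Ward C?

Removed: #5, #6, #7, #8, #9, #12, #17, #19, #20, #21, #22.
Seated jurors 1–6: #1, #2, #3, #4, #10, #11.
Of those, in Ward C: #3, #4 → 2.

2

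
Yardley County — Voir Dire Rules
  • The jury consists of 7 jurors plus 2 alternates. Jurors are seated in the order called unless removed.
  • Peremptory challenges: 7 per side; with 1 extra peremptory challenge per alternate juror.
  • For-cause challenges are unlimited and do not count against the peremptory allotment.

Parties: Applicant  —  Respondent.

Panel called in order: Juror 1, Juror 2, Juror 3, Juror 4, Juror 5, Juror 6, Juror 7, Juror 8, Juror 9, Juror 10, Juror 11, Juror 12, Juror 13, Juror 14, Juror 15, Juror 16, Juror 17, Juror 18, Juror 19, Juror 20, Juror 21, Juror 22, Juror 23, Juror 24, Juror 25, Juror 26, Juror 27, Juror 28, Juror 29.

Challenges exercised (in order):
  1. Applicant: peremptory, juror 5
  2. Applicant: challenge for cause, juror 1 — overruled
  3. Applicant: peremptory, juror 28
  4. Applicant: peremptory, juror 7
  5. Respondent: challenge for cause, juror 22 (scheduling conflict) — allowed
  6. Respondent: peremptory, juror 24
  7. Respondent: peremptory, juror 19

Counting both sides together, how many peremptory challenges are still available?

13

Applicant allotment: 7 base + 1 × 2 alternates = 9. Respondent allotment: 7 base + 1 × 2 alternates = 9.
Applicant peremptories used: #5, #28, #7 — 3 (the for-cause on #1 doesn't count).
Respondent peremptories used: #24, #19 — 2 (the for-cause on #22 doesn't count).
Remaining: (9 − 3) + (9 − 2) = 13.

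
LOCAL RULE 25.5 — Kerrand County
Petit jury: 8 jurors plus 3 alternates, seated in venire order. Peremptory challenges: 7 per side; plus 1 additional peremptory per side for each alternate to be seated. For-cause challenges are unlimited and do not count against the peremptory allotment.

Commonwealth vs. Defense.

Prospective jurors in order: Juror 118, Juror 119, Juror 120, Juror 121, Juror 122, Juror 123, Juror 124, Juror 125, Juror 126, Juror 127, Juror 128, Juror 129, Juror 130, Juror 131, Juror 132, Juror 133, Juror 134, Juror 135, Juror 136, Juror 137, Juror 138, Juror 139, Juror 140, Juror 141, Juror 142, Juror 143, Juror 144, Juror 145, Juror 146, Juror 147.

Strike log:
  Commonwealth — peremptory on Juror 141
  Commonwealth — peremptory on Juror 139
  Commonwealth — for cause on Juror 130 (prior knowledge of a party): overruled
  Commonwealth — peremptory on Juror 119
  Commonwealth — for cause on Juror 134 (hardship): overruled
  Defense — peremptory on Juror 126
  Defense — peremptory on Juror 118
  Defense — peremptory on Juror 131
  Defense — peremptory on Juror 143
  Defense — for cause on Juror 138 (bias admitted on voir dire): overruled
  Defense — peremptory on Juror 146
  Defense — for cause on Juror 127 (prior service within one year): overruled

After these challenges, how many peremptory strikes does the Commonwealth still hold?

7

Commonwealth allotment: 7 base + 1 × 3 alternates = 10.
Commonwealth peremptories used: #141, #139, #119 — 3 (for-cause on #130, #134 don't count).
Remaining: 10 − 3 = 7.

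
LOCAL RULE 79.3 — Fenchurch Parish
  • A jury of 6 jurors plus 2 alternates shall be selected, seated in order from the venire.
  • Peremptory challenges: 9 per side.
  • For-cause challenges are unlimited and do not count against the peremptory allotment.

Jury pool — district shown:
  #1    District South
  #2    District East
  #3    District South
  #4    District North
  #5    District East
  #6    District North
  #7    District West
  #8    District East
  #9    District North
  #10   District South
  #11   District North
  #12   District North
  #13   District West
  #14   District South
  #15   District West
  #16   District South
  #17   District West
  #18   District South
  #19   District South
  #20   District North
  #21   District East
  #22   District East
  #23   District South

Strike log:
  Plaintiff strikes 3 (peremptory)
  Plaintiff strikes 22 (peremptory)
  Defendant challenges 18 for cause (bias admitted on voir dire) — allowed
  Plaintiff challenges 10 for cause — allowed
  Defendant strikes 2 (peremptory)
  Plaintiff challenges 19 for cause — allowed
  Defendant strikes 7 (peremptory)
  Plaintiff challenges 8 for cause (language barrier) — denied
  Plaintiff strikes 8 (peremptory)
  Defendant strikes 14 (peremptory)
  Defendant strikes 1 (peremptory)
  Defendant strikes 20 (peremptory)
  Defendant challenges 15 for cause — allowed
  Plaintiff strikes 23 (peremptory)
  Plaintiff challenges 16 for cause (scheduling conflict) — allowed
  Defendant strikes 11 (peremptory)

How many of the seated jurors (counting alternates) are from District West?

Removed: #1, #2, #3, #7, #8, #10, #11, #14, #15, #16, #18, #19, #20, #22, #23.
Seated (8 incl. alternates): #4, #5, #6, #9, #12, #13, #17, #21.
Of those, in District West: #13, #17 → 2.

2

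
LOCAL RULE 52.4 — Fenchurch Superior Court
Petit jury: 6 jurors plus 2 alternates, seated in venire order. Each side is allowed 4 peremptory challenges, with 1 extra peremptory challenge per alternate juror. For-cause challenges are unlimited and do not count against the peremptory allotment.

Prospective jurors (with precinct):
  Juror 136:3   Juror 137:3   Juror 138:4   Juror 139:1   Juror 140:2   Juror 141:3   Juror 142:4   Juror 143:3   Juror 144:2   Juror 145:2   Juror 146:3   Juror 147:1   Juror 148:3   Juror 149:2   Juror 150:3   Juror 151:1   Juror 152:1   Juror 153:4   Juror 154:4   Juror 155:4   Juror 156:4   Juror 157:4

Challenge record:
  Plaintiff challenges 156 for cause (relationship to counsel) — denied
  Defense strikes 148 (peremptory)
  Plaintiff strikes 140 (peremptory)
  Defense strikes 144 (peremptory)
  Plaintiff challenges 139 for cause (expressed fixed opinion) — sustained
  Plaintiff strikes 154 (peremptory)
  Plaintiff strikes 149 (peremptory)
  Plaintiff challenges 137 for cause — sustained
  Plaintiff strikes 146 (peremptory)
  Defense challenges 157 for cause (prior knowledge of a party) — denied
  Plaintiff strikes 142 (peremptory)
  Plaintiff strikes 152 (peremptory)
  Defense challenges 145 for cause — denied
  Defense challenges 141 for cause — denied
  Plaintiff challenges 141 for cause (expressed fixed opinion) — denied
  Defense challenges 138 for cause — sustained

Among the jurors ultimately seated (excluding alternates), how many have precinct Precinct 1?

Removed: #137, #138, #139, #140, #142, #144, #146, #148, #149, #152, #154.
Seated jurors 1–6: #136, #141, #143, #145, #147, #150 (alternates #151, #153 not counted).
Of those, in Precinct 1: #147 → 1.

1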